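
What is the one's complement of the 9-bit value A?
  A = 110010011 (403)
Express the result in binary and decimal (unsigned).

Flip each bit (0->1, 1->0):
  110010011
  001101100

Answer: 001101100 (108)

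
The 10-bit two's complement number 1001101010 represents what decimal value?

MSB is 1, so the value is negative. Find the magnitude:
1. Invert bits:  0110010101
2. Add 1:        0110010110  = 406
3. Apply sign:   -406

Answer: -406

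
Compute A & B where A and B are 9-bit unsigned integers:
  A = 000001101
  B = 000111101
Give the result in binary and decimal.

Apply & to each column (1 only where both bits are 1):
  000001101
& 000111101
-----------
  000001101

Answer: 000001101 (13)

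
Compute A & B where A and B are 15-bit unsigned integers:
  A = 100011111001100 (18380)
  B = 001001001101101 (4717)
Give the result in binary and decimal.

Apply & to each column (1 only where both bits are 1):
  100011111001100
& 001001001101101
-----------------
  000001001001100

Answer: 000001001001100 (588)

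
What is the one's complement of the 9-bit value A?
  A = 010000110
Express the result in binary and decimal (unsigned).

Flip each bit (0->1, 1->0):
  010000110
  101111001

Answer: 101111001 (377)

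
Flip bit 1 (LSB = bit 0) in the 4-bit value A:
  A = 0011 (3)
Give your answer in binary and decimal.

Mask = 1 << 1 = 0010
Bit 1 of A is 1; XOR with the mask flips it to 0.
  0011
^ 0010
------
  0001

Answer: 0001 (1)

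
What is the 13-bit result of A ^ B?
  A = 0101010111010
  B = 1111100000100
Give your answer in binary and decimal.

Apply ^ to each column (1 where bits differ):
  0101010111010
^ 1111100000100
---------------
  1010110111110

Answer: 1010110111110 (5566)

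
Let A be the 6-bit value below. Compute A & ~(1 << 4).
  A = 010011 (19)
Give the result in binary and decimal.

Mask = ~(1 << 4) = 101111
Bit 4 of A is 1, so AND-ing with the mask clears it to 0.
  010011
& 101111
--------
  000011

Answer: 000011 (3)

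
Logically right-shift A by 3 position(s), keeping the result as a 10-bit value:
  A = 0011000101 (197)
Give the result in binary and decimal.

Logical shift right by 3: drop the bottom 3 bit(s), prepend 3 zero(s) on the left.
  0011000101  ->  keep [0011000], discard [101], prepend 000
= 0000011000

Answer: 0000011000 (24)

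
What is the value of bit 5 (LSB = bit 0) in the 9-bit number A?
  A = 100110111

Bit 5 is the 6th from the right.
  100110111
     ^
That bit is 1.

Answer: 1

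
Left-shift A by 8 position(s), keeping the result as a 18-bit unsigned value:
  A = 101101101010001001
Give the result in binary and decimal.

Shift left by 8: drop the top 8 bit(s), append 8 zero(s) on the right.
  101101101010001001  ->  discard [10110110], keep [1010001001], append 00000000
= 101000100100000000

Answer: 101000100100000000 (166144)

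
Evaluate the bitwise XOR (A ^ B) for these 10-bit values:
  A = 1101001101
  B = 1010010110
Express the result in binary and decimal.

Apply ^ to each column (1 where bits differ):
  1101001101
^ 1010010110
------------
  0111011011

Answer: 0111011011 (475)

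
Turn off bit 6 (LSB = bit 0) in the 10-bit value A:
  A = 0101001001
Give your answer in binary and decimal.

Mask = ~(1 << 6) = 1110111111
Bit 6 of A is 1, so AND-ing with the mask clears it to 0.
  0101001001
& 1110111111
------------
  0100001001

Answer: 0100001001 (265)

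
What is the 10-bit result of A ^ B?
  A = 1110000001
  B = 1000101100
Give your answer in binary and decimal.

Apply ^ to each column (1 where bits differ):
  1110000001
^ 1000101100
------------
  0110101101

Answer: 0110101101 (429)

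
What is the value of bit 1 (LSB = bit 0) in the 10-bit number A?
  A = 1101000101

Bit 1 is the 2nd from the right.
  1101000101
          ^
That bit is 0.

Answer: 0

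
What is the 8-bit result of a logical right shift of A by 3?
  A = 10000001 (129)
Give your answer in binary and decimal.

Logical shift right by 3: drop the bottom 3 bit(s), prepend 3 zero(s) on the left.
  10000001  ->  keep [10000], discard [001], prepend 000
= 00010000

Answer: 00010000 (16)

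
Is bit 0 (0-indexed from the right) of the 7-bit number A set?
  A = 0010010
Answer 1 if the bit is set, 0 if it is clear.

Bit 0 is the 1st from the right.
  0010010
        ^
That bit is 0.

Answer: 0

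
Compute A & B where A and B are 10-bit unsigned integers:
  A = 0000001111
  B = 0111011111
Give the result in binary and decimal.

Apply & to each column (1 only where both bits are 1):
  0000001111
& 0111011111
------------
  0000001111

Answer: 0000001111 (15)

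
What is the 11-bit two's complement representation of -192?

1. Binary of +192:  00011000000
2. Invert bits:     11100111111
3. Add 1:           11101000000

Answer: 11101000000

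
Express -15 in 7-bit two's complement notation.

1. Binary of +15:  0001111
2. Invert bits:     1110000
3. Add 1:           1110001

Answer: 1110001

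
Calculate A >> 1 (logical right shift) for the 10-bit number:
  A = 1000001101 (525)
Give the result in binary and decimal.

Logical shift right by 1: drop the bottom 1 bit(s), prepend 1 zero(s) on the left.
  1000001101  ->  keep [100000110], discard [1], prepend 0
= 0100000110

Answer: 0100000110 (262)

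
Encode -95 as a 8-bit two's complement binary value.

1. Binary of +95:  01011111
2. Invert bits:     10100000
3. Add 1:           10100001

Answer: 10100001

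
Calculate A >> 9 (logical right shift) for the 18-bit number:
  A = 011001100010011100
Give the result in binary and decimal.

Logical shift right by 9: drop the bottom 9 bit(s), prepend 9 zero(s) on the left.
  011001100010011100  ->  keep [011001100], discard [010011100], prepend 000000000
= 000000000011001100

Answer: 000000000011001100 (204)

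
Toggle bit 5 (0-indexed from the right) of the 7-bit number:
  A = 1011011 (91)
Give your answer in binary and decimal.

Mask = 1 << 5 = 0100000
Bit 5 of A is 0; XOR with the mask flips it to 1.
  1011011
^ 0100000
---------
  1111011

Answer: 1111011 (123)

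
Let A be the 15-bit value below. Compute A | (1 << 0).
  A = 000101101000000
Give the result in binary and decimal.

Mask = 1 << 0 = 000000000000001
Bit 0 of A is 0, so OR-ing with the mask flips it to 1.
  000101101000000
| 000000000000001
-----------------
  000101101000001

Answer: 000101101000001 (2881)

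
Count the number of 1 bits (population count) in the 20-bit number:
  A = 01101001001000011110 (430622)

01101001001000011110
1-bits at positions (from bit 0 = LSB): 1, 2, 3, 4, 9, 12, 15, 17, 18
Count = 9

Answer: 9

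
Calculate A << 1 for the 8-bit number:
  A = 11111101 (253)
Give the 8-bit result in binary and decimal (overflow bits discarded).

Shift left by 1: drop the top 1 bit(s), append 1 zero(s) on the right.
  11111101  ->  discard [1], keep [1111101], append 0
= 11111010

Answer: 11111010 (250)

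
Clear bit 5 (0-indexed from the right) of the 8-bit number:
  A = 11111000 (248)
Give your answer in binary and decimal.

Mask = ~(1 << 5) = 11011111
Bit 5 of A is 1, so AND-ing with the mask clears it to 0.
  11111000
& 11011111
----------
  11011000

Answer: 11011000 (216)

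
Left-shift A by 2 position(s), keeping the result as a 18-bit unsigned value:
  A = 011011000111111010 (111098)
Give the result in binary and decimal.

Shift left by 2: drop the top 2 bit(s), append 2 zero(s) on the right.
  011011000111111010  ->  discard [01], keep [1011000111111010], append 00
= 101100011111101000

Answer: 101100011111101000 (182248)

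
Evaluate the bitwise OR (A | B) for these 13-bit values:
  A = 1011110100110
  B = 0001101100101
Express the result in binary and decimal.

Apply | to each column (1 where either bit is 1):
  1011110100110
| 0001101100101
---------------
  1011111100111

Answer: 1011111100111 (6119)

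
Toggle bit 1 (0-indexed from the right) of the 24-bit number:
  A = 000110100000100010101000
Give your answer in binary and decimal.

Mask = 1 << 1 = 000000000000000000000010
Bit 1 of A is 0; XOR with the mask flips it to 1.
  000110100000100010101000
^ 000000000000000000000010
--------------------------
  000110100000100010101010

Answer: 000110100000100010101010 (1706154)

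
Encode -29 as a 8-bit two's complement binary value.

1. Binary of +29:  00011101
2. Invert bits:     11100010
3. Add 1:           11100011

Answer: 11100011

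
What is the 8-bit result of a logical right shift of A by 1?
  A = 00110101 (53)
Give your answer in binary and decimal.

Logical shift right by 1: drop the bottom 1 bit(s), prepend 1 zero(s) on the left.
  00110101  ->  keep [0011010], discard [1], prepend 0
= 00011010

Answer: 00011010 (26)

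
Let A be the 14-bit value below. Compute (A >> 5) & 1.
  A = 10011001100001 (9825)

Bit 5 is the 6th from the right.
  10011001100001
          ^
That bit is 1.

Answer: 1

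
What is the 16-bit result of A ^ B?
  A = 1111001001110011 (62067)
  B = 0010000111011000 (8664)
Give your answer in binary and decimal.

Apply ^ to each column (1 where bits differ):
  1111001001110011
^ 0010000111011000
------------------
  1101001110101011

Answer: 1101001110101011 (54187)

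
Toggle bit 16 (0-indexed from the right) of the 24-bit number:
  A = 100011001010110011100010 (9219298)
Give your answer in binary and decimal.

Mask = 1 << 16 = 000000010000000000000000
Bit 16 of A is 0; XOR with the mask flips it to 1.
  100011001010110011100010
^ 000000010000000000000000
--------------------------
  100011011010110011100010

Answer: 100011011010110011100010 (9284834)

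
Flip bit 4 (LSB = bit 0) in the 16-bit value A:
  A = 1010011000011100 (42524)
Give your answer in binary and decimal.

Mask = 1 << 4 = 0000000000010000
Bit 4 of A is 1; XOR with the mask flips it to 0.
  1010011000011100
^ 0000000000010000
------------------
  1010011000001100

Answer: 1010011000001100 (42508)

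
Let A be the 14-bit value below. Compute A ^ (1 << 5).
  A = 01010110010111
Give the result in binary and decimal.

Mask = 1 << 5 = 00000000100000
Bit 5 of A is 0; XOR with the mask flips it to 1.
  01010110010111
^ 00000000100000
----------------
  01010110110111

Answer: 01010110110111 (5559)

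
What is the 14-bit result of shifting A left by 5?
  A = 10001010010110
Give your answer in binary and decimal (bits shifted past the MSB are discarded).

Shift left by 5: drop the top 5 bit(s), append 5 zero(s) on the right.
  10001010010110  ->  discard [10001], keep [010010110], append 00000
= 01001011000000

Answer: 01001011000000 (4800)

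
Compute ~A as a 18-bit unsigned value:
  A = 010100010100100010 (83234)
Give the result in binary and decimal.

Flip each bit (0->1, 1->0):
  010100010100100010
  101011101011011101

Answer: 101011101011011101 (178909)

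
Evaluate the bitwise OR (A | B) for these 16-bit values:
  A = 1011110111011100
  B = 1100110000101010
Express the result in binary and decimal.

Apply | to each column (1 where either bit is 1):
  1011110111011100
| 1100110000101010
------------------
  1111110111111110

Answer: 1111110111111110 (65022)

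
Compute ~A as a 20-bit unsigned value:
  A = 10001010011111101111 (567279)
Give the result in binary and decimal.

Flip each bit (0->1, 1->0):
  10001010011111101111
  01110101100000010000

Answer: 01110101100000010000 (481296)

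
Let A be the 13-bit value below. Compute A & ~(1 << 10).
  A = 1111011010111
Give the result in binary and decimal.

Mask = ~(1 << 10) = 1101111111111
Bit 10 of A is 1, so AND-ing with the mask clears it to 0.
  1111011010111
& 1101111111111
---------------
  1101011010111

Answer: 1101011010111 (6871)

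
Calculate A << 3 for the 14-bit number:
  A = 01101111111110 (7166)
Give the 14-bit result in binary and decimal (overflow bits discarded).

Shift left by 3: drop the top 3 bit(s), append 3 zero(s) on the right.
  01101111111110  ->  discard [011], keep [01111111110], append 000
= 01111111110000

Answer: 01111111110000 (8176)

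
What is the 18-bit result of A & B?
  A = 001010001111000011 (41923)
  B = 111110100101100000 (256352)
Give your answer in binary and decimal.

Apply & to each column (1 only where both bits are 1):
  001010001111000011
& 111110100101100000
--------------------
  001010000101000000

Answer: 001010000101000000 (41280)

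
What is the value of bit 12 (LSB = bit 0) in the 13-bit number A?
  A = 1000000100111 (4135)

Bit 12 is the 13th from the right.
  1000000100111
  ^
That bit is 1.

Answer: 1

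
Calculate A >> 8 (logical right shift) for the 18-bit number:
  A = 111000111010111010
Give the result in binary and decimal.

Logical shift right by 8: drop the bottom 8 bit(s), prepend 8 zero(s) on the left.
  111000111010111010  ->  keep [1110001110], discard [10111010], prepend 00000000
= 000000001110001110

Answer: 000000001110001110 (910)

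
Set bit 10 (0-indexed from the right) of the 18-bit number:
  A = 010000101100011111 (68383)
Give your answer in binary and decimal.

Mask = 1 << 10 = 000000010000000000
Bit 10 of A is 0, so OR-ing with the mask flips it to 1.
  010000101100011111
| 000000010000000000
--------------------
  010000111100011111

Answer: 010000111100011111 (69407)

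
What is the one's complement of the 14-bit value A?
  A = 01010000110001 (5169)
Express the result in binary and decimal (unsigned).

Flip each bit (0->1, 1->0):
  01010000110001
  10101111001110

Answer: 10101111001110 (11214)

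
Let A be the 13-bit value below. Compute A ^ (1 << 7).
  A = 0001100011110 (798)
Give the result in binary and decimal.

Mask = 1 << 7 = 0000010000000
Bit 7 of A is 0; XOR with the mask flips it to 1.
  0001100011110
^ 0000010000000
---------------
  0001110011110

Answer: 0001110011110 (926)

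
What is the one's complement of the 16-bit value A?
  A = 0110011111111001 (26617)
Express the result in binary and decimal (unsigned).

Flip each bit (0->1, 1->0):
  0110011111111001
  1001100000000110

Answer: 1001100000000110 (38918)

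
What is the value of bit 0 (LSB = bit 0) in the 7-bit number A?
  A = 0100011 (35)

Bit 0 is the 1st from the right.
  0100011
        ^
That bit is 1.

Answer: 1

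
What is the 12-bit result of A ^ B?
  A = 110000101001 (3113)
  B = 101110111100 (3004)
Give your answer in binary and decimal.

Apply ^ to each column (1 where bits differ):
  110000101001
^ 101110111100
--------------
  011110010101

Answer: 011110010101 (1941)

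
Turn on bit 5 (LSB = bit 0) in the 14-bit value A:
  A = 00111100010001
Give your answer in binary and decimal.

Mask = 1 << 5 = 00000000100000
Bit 5 of A is 0, so OR-ing with the mask flips it to 1.
  00111100010001
| 00000000100000
----------------
  00111100110001

Answer: 00111100110001 (3889)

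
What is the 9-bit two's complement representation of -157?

1. Binary of +157:  010011101
2. Invert bits:     101100010
3. Add 1:           101100011

Answer: 101100011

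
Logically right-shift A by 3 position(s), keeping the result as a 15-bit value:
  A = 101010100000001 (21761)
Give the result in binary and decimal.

Logical shift right by 3: drop the bottom 3 bit(s), prepend 3 zero(s) on the left.
  101010100000001  ->  keep [101010100000], discard [001], prepend 000
= 000101010100000

Answer: 000101010100000 (2720)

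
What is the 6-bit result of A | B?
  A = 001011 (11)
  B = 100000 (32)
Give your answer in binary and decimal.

Apply | to each column (1 where either bit is 1):
  001011
| 100000
--------
  101011

Answer: 101011 (43)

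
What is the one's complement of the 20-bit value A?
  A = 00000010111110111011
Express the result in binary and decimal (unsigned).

Flip each bit (0->1, 1->0):
  00000010111110111011
  11111101000001000100

Answer: 11111101000001000100 (1036356)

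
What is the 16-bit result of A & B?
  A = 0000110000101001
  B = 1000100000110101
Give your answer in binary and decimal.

Apply & to each column (1 only where both bits are 1):
  0000110000101001
& 1000100000110101
------------------
  0000100000100001

Answer: 0000100000100001 (2081)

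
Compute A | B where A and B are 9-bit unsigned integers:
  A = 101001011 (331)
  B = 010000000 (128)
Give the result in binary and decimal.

Apply | to each column (1 where either bit is 1):
  101001011
| 010000000
-----------
  111001011

Answer: 111001011 (459)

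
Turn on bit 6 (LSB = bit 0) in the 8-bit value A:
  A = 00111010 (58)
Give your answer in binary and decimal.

Mask = 1 << 6 = 01000000
Bit 6 of A is 0, so OR-ing with the mask flips it to 1.
  00111010
| 01000000
----------
  01111010

Answer: 01111010 (122)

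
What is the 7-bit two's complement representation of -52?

1. Binary of +52:  0110100
2. Invert bits:     1001011
3. Add 1:           1001100

Answer: 1001100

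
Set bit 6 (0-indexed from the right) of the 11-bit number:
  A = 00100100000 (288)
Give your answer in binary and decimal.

Mask = 1 << 6 = 00001000000
Bit 6 of A is 0, so OR-ing with the mask flips it to 1.
  00100100000
| 00001000000
-------------
  00101100000

Answer: 00101100000 (352)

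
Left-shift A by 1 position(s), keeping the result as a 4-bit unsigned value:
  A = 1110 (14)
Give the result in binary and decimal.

Shift left by 1: drop the top 1 bit(s), append 1 zero(s) on the right.
  1110  ->  discard [1], keep [110], append 0
= 1100

Answer: 1100 (12)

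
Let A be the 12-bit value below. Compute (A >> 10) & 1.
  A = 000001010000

Bit 10 is the 11th from the right.
  000001010000
   ^
That bit is 0.

Answer: 0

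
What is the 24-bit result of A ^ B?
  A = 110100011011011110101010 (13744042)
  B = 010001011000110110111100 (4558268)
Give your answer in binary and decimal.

Apply ^ to each column (1 where bits differ):
  110100011011011110101010
^ 010001011000110110111100
--------------------------
  100101000011101000010110

Answer: 100101000011101000010110 (9714198)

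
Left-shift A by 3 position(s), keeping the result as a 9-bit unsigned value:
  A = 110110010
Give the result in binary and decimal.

Shift left by 3: drop the top 3 bit(s), append 3 zero(s) on the right.
  110110010  ->  discard [110], keep [110010], append 000
= 110010000

Answer: 110010000 (400)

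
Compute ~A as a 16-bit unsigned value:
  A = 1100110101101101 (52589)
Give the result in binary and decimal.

Flip each bit (0->1, 1->0):
  1100110101101101
  0011001010010010

Answer: 0011001010010010 (12946)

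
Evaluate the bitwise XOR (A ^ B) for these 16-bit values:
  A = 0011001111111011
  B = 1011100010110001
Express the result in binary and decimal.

Apply ^ to each column (1 where bits differ):
  0011001111111011
^ 1011100010110001
------------------
  1000101101001010

Answer: 1000101101001010 (35658)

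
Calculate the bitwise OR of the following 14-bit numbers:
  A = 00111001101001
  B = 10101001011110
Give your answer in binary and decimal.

Apply | to each column (1 where either bit is 1):
  00111001101001
| 10101001011110
----------------
  10111001111111

Answer: 10111001111111 (11903)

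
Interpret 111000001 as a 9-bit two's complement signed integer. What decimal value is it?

MSB is 1, so the value is negative. Find the magnitude:
1. Invert bits:  000111110
2. Add 1:        000111111  = 63
3. Apply sign:   -63

Answer: -63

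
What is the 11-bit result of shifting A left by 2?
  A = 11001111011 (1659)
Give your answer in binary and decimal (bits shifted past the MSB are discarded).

Shift left by 2: drop the top 2 bit(s), append 2 zero(s) on the right.
  11001111011  ->  discard [11], keep [001111011], append 00
= 00111101100

Answer: 00111101100 (492)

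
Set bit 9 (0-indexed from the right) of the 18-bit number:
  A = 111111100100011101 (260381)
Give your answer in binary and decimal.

Mask = 1 << 9 = 000000001000000000
Bit 9 of A is 0, so OR-ing with the mask flips it to 1.
  111111100100011101
| 000000001000000000
--------------------
  111111101100011101

Answer: 111111101100011101 (260893)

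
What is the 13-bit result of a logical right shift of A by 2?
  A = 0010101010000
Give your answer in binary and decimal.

Logical shift right by 2: drop the bottom 2 bit(s), prepend 2 zero(s) on the left.
  0010101010000  ->  keep [00101010100], discard [00], prepend 00
= 0000101010100

Answer: 0000101010100 (340)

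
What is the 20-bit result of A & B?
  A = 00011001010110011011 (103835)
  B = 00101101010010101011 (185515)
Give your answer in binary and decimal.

Apply & to each column (1 only where both bits are 1):
  00011001010110011011
& 00101101010010101011
----------------------
  00001001010010001011

Answer: 00001001010010001011 (38027)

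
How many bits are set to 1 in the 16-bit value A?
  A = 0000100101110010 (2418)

0000100101110010
1-bits at positions (from bit 0 = LSB): 1, 4, 5, 6, 8, 11
Count = 6

Answer: 6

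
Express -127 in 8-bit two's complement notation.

1. Binary of +127:  01111111
2. Invert bits:     10000000
3. Add 1:           10000001

Answer: 10000001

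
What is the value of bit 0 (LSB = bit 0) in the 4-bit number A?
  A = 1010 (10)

Bit 0 is the 1st from the right.
  1010
     ^
That bit is 0.

Answer: 0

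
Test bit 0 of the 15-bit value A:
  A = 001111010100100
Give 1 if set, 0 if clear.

Bit 0 is the 1st from the right.
  001111010100100
                ^
That bit is 0.

Answer: 0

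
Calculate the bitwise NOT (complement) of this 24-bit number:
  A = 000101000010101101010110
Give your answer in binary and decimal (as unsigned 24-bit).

Flip each bit (0->1, 1->0):
  000101000010101101010110
  111010111101010010101001

Answer: 111010111101010010101001 (15455401)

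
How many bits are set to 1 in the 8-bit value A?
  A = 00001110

00001110
1-bits at positions (from bit 0 = LSB): 1, 2, 3
Count = 3

Answer: 3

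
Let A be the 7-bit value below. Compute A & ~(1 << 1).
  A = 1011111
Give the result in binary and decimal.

Mask = ~(1 << 1) = 1111101
Bit 1 of A is 1, so AND-ing with the mask clears it to 0.
  1011111
& 1111101
---------
  1011101

Answer: 1011101 (93)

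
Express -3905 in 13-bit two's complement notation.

1. Binary of +3905:  0111101000001
2. Invert bits:     1000010111110
3. Add 1:           1000010111111

Answer: 1000010111111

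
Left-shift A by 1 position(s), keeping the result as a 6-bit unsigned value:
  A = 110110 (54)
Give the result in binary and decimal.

Shift left by 1: drop the top 1 bit(s), append 1 zero(s) on the right.
  110110  ->  discard [1], keep [10110], append 0
= 101100

Answer: 101100 (44)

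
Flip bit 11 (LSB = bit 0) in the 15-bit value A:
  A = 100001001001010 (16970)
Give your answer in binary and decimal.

Mask = 1 << 11 = 000100000000000
Bit 11 of A is 0; XOR with the mask flips it to 1.
  100001001001010
^ 000100000000000
-----------------
  100101001001010

Answer: 100101001001010 (19018)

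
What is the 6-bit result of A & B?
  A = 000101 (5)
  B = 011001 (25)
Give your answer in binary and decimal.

Apply & to each column (1 only where both bits are 1):
  000101
& 011001
--------
  000001

Answer: 000001 (1)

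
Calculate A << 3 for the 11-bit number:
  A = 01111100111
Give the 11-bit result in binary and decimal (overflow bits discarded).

Shift left by 3: drop the top 3 bit(s), append 3 zero(s) on the right.
  01111100111  ->  discard [011], keep [11100111], append 000
= 11100111000

Answer: 11100111000 (1848)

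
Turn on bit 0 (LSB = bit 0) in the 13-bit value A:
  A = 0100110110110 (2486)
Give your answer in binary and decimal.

Mask = 1 << 0 = 0000000000001
Bit 0 of A is 0, so OR-ing with the mask flips it to 1.
  0100110110110
| 0000000000001
---------------
  0100110110111

Answer: 0100110110111 (2487)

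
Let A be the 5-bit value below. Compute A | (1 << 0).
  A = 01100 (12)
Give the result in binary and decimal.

Mask = 1 << 0 = 00001
Bit 0 of A is 0, so OR-ing with the mask flips it to 1.
  01100
| 00001
-------
  01101

Answer: 01101 (13)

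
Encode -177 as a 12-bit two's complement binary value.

1. Binary of +177:  000010110001
2. Invert bits:     111101001110
3. Add 1:           111101001111

Answer: 111101001111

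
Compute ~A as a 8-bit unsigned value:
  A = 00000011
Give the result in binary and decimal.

Flip each bit (0->1, 1->0):
  00000011
  11111100

Answer: 11111100 (252)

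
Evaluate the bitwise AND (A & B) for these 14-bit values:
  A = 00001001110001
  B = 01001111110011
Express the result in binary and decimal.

Apply & to each column (1 only where both bits are 1):
  00001001110001
& 01001111110011
----------------
  00001001110001

Answer: 00001001110001 (625)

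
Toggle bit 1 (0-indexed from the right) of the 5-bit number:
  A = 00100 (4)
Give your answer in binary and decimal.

Mask = 1 << 1 = 00010
Bit 1 of A is 0; XOR with the mask flips it to 1.
  00100
^ 00010
-------
  00110

Answer: 00110 (6)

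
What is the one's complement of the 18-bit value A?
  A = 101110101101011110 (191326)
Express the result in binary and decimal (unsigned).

Flip each bit (0->1, 1->0):
  101110101101011110
  010001010010100001

Answer: 010001010010100001 (70817)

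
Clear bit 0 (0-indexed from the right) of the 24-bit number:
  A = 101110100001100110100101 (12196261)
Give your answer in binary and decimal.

Mask = ~(1 << 0) = 111111111111111111111110
Bit 0 of A is 1, so AND-ing with the mask clears it to 0.
  101110100001100110100101
& 111111111111111111111110
--------------------------
  101110100001100110100100

Answer: 101110100001100110100100 (12196260)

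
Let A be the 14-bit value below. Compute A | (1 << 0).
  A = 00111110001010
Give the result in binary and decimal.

Mask = 1 << 0 = 00000000000001
Bit 0 of A is 0, so OR-ing with the mask flips it to 1.
  00111110001010
| 00000000000001
----------------
  00111110001011

Answer: 00111110001011 (3979)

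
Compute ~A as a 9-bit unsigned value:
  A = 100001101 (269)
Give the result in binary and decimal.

Flip each bit (0->1, 1->0):
  100001101
  011110010

Answer: 011110010 (242)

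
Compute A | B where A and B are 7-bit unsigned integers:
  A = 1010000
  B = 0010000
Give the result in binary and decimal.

Apply | to each column (1 where either bit is 1):
  1010000
| 0010000
---------
  1010000

Answer: 1010000 (80)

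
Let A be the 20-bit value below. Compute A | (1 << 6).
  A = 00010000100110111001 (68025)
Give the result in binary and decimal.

Mask = 1 << 6 = 00000000000001000000
Bit 6 of A is 0, so OR-ing with the mask flips it to 1.
  00010000100110111001
| 00000000000001000000
----------------------
  00010000100111111001

Answer: 00010000100111111001 (68089)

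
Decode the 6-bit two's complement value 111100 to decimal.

MSB is 1, so the value is negative. Find the magnitude:
1. Invert bits:  000011
2. Add 1:        000100  = 4
3. Apply sign:   -4

Answer: -4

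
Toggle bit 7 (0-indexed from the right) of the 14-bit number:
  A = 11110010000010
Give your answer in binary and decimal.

Mask = 1 << 7 = 00000010000000
Bit 7 of A is 1; XOR with the mask flips it to 0.
  11110010000010
^ 00000010000000
----------------
  11110000000010

Answer: 11110000000010 (15362)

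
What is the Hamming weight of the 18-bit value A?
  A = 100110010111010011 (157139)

100110010111010011
1-bits at positions (from bit 0 = LSB): 0, 1, 4, 6, 7, 8, 10, 13, 14, 17
Count = 10

Answer: 10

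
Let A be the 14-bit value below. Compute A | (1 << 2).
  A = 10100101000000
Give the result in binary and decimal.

Mask = 1 << 2 = 00000000000100
Bit 2 of A is 0, so OR-ing with the mask flips it to 1.
  10100101000000
| 00000000000100
----------------
  10100101000100

Answer: 10100101000100 (10564)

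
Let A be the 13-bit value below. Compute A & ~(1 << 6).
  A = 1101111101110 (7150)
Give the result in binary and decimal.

Mask = ~(1 << 6) = 1111110111111
Bit 6 of A is 1, so AND-ing with the mask clears it to 0.
  1101111101110
& 1111110111111
---------------
  1101110101110

Answer: 1101110101110 (7086)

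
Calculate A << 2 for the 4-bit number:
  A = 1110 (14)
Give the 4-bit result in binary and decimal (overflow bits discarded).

Shift left by 2: drop the top 2 bit(s), append 2 zero(s) on the right.
  1110  ->  discard [11], keep [10], append 00
= 1000

Answer: 1000 (8)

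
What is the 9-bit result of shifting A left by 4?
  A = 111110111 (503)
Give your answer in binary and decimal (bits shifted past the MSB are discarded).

Shift left by 4: drop the top 4 bit(s), append 4 zero(s) on the right.
  111110111  ->  discard [1111], keep [10111], append 0000
= 101110000

Answer: 101110000 (368)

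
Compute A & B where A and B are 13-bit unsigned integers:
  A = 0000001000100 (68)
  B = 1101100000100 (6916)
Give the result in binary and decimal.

Apply & to each column (1 only where both bits are 1):
  0000001000100
& 1101100000100
---------------
  0000000000100

Answer: 0000000000100 (4)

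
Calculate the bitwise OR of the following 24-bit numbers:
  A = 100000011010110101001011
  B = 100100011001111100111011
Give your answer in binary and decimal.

Apply | to each column (1 where either bit is 1):
  100000011010110101001011
| 100100011001111100111011
--------------------------
  100100011011111101111011

Answer: 100100011011111101111011 (9551739)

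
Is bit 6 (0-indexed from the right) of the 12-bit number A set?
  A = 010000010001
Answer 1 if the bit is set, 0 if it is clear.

Bit 6 is the 7th from the right.
  010000010001
       ^
That bit is 0.

Answer: 0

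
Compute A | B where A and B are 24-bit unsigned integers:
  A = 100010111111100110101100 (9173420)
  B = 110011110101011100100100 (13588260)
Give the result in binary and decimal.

Apply | to each column (1 where either bit is 1):
  100010111111100110101100
| 110011110101011100100100
--------------------------
  110011111111111110101100

Answer: 110011111111111110101100 (13631404)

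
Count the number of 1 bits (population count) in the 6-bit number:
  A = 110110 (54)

110110
1-bits at positions (from bit 0 = LSB): 1, 2, 4, 5
Count = 4

Answer: 4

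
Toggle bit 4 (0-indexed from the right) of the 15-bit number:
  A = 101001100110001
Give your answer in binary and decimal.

Mask = 1 << 4 = 000000000010000
Bit 4 of A is 1; XOR with the mask flips it to 0.
  101001100110001
^ 000000000010000
-----------------
  101001100100001

Answer: 101001100100001 (21281)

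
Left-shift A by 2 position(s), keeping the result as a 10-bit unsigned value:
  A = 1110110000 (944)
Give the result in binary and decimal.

Shift left by 2: drop the top 2 bit(s), append 2 zero(s) on the right.
  1110110000  ->  discard [11], keep [10110000], append 00
= 1011000000

Answer: 1011000000 (704)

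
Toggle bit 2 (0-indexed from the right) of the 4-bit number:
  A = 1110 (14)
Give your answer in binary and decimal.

Mask = 1 << 2 = 0100
Bit 2 of A is 1; XOR with the mask flips it to 0.
  1110
^ 0100
------
  1010

Answer: 1010 (10)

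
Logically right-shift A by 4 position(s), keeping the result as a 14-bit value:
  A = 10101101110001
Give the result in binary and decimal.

Logical shift right by 4: drop the bottom 4 bit(s), prepend 4 zero(s) on the left.
  10101101110001  ->  keep [1010110111], discard [0001], prepend 0000
= 00001010110111

Answer: 00001010110111 (695)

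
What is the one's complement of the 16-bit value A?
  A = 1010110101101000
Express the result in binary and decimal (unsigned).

Flip each bit (0->1, 1->0):
  1010110101101000
  0101001010010111

Answer: 0101001010010111 (21143)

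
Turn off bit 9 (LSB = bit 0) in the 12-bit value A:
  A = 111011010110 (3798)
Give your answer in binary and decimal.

Mask = ~(1 << 9) = 110111111111
Bit 9 of A is 1, so AND-ing with the mask clears it to 0.
  111011010110
& 110111111111
--------------
  110011010110

Answer: 110011010110 (3286)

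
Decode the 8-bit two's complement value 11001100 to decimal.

MSB is 1, so the value is negative. Find the magnitude:
1. Invert bits:  00110011
2. Add 1:        00110100  = 52
3. Apply sign:   -52

Answer: -52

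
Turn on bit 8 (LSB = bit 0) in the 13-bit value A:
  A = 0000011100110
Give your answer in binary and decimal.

Mask = 1 << 8 = 0000100000000
Bit 8 of A is 0, so OR-ing with the mask flips it to 1.
  0000011100110
| 0000100000000
---------------
  0000111100110

Answer: 0000111100110 (486)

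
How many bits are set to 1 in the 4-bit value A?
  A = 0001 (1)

0001
1-bits at positions (from bit 0 = LSB): 0
Count = 1

Answer: 1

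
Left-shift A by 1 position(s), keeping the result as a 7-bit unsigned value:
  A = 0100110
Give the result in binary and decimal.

Shift left by 1: drop the top 1 bit(s), append 1 zero(s) on the right.
  0100110  ->  discard [0], keep [100110], append 0
= 1001100

Answer: 1001100 (76)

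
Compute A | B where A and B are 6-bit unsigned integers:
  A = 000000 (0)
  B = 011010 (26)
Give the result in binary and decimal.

Apply | to each column (1 where either bit is 1):
  000000
| 011010
--------
  011010

Answer: 011010 (26)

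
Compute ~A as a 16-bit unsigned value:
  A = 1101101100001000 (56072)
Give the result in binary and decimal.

Flip each bit (0->1, 1->0):
  1101101100001000
  0010010011110111

Answer: 0010010011110111 (9463)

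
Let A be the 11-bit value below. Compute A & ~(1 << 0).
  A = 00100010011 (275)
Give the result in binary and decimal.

Mask = ~(1 << 0) = 11111111110
Bit 0 of A is 1, so AND-ing with the mask clears it to 0.
  00100010011
& 11111111110
-------------
  00100010010

Answer: 00100010010 (274)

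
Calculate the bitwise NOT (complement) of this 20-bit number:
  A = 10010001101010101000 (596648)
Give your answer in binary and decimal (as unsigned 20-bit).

Flip each bit (0->1, 1->0):
  10010001101010101000
  01101110010101010111

Answer: 01101110010101010111 (451927)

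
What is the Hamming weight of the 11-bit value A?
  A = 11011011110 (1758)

11011011110
1-bits at positions (from bit 0 = LSB): 1, 2, 3, 4, 6, 7, 9, 10
Count = 8

Answer: 8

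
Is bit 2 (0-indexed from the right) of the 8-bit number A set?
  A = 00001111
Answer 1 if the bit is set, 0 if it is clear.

Bit 2 is the 3rd from the right.
  00001111
       ^
That bit is 1.

Answer: 1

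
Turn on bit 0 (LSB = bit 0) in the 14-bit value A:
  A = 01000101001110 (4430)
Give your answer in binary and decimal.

Mask = 1 << 0 = 00000000000001
Bit 0 of A is 0, so OR-ing with the mask flips it to 1.
  01000101001110
| 00000000000001
----------------
  01000101001111

Answer: 01000101001111 (4431)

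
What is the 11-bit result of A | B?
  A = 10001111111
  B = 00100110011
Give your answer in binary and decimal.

Apply | to each column (1 where either bit is 1):
  10001111111
| 00100110011
-------------
  10101111111

Answer: 10101111111 (1407)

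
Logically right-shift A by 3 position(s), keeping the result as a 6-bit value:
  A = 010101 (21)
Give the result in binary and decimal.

Logical shift right by 3: drop the bottom 3 bit(s), prepend 3 zero(s) on the left.
  010101  ->  keep [010], discard [101], prepend 000
= 000010

Answer: 000010 (2)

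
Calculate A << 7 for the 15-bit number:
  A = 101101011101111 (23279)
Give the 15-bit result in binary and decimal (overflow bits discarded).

Shift left by 7: drop the top 7 bit(s), append 7 zero(s) on the right.
  101101011101111  ->  discard [1011010], keep [11101111], append 0000000
= 111011110000000

Answer: 111011110000000 (30592)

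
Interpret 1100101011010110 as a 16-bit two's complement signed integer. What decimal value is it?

MSB is 1, so the value is negative. Find the magnitude:
1. Invert bits:  0011010100101001
2. Add 1:        0011010100101010  = 13610
3. Apply sign:   -13610

Answer: -13610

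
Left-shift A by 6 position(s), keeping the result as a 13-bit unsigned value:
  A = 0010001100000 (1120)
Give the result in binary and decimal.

Shift left by 6: drop the top 6 bit(s), append 6 zero(s) on the right.
  0010001100000  ->  discard [001000], keep [1100000], append 000000
= 1100000000000

Answer: 1100000000000 (6144)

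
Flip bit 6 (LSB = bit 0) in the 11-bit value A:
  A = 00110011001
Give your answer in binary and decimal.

Mask = 1 << 6 = 00001000000
Bit 6 of A is 0; XOR with the mask flips it to 1.
  00110011001
^ 00001000000
-------------
  00111011001

Answer: 00111011001 (473)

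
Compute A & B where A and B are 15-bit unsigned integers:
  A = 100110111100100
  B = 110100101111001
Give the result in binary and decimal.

Apply & to each column (1 only where both bits are 1):
  100110111100100
& 110100101111001
-----------------
  100100101100000

Answer: 100100101100000 (18784)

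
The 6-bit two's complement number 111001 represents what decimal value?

MSB is 1, so the value is negative. Find the magnitude:
1. Invert bits:  000110
2. Add 1:        000111  = 7
3. Apply sign:   -7

Answer: -7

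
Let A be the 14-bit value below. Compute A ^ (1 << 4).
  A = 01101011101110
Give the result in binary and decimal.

Mask = 1 << 4 = 00000000010000
Bit 4 of A is 0; XOR with the mask flips it to 1.
  01101011101110
^ 00000000010000
----------------
  01101011111110

Answer: 01101011111110 (6910)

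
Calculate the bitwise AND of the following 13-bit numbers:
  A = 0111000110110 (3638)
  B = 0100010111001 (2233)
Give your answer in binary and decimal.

Apply & to each column (1 only where both bits are 1):
  0111000110110
& 0100010111001
---------------
  0100000110000

Answer: 0100000110000 (2096)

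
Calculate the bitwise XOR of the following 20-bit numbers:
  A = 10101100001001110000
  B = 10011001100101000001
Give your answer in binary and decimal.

Apply ^ to each column (1 where bits differ):
  10101100001001110000
^ 10011001100101000001
----------------------
  00110101101100110001

Answer: 00110101101100110001 (219953)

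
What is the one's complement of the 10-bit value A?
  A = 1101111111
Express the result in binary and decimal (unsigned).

Flip each bit (0->1, 1->0):
  1101111111
  0010000000

Answer: 0010000000 (128)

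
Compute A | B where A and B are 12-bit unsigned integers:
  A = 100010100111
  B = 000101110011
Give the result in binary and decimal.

Apply | to each column (1 where either bit is 1):
  100010100111
| 000101110011
--------------
  100111110111

Answer: 100111110111 (2551)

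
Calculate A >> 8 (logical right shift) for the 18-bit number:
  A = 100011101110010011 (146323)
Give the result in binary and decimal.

Logical shift right by 8: drop the bottom 8 bit(s), prepend 8 zero(s) on the left.
  100011101110010011  ->  keep [1000111011], discard [10010011], prepend 00000000
= 000000001000111011

Answer: 000000001000111011 (571)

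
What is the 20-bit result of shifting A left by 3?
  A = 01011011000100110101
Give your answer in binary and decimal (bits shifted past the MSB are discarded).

Shift left by 3: drop the top 3 bit(s), append 3 zero(s) on the right.
  01011011000100110101  ->  discard [010], keep [11011000100110101], append 000
= 11011000100110101000

Answer: 11011000100110101000 (887208)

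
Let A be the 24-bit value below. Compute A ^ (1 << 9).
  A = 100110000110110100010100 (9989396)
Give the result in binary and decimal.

Mask = 1 << 9 = 000000000000001000000000
Bit 9 of A is 0; XOR with the mask flips it to 1.
  100110000110110100010100
^ 000000000000001000000000
--------------------------
  100110000110111100010100

Answer: 100110000110111100010100 (9989908)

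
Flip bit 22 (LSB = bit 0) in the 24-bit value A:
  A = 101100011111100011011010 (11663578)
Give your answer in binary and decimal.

Mask = 1 << 22 = 010000000000000000000000
Bit 22 of A is 0; XOR with the mask flips it to 1.
  101100011111100011011010
^ 010000000000000000000000
--------------------------
  111100011111100011011010

Answer: 111100011111100011011010 (15857882)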